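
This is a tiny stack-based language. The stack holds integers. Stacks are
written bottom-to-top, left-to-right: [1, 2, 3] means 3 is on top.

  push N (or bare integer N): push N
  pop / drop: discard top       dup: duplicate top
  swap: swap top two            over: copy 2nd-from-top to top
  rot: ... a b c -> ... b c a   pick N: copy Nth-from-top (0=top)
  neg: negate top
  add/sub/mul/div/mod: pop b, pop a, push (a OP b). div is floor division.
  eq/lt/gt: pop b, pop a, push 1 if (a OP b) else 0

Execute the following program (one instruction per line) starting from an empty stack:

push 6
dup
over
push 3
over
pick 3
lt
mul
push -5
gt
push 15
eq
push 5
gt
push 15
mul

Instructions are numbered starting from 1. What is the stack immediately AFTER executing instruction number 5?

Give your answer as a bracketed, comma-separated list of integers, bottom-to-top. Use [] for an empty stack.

Step 1 ('push 6'): [6]
Step 2 ('dup'): [6, 6]
Step 3 ('over'): [6, 6, 6]
Step 4 ('push 3'): [6, 6, 6, 3]
Step 5 ('over'): [6, 6, 6, 3, 6]

Answer: [6, 6, 6, 3, 6]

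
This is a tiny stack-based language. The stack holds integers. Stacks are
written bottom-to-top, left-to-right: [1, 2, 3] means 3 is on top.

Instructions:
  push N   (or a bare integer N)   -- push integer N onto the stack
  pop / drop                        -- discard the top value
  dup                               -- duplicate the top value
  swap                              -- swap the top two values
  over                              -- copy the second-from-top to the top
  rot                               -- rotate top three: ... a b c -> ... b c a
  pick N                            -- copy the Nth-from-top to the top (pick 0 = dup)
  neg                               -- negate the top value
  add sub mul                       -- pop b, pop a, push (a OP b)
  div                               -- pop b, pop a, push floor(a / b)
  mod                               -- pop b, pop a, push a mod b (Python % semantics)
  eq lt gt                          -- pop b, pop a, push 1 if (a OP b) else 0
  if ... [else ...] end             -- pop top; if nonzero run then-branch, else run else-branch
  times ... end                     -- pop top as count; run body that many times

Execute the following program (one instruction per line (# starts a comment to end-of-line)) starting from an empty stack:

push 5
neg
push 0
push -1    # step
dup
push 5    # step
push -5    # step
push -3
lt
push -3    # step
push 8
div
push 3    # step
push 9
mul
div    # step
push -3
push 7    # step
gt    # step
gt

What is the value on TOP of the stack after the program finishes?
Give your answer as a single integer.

After 'push 5': [5]
After 'neg': [-5]
After 'push 0': [-5, 0]
After 'push -1': [-5, 0, -1]
After 'dup': [-5, 0, -1, -1]
After 'push 5': [-5, 0, -1, -1, 5]
After 'push -5': [-5, 0, -1, -1, 5, -5]
After 'push -3': [-5, 0, -1, -1, 5, -5, -3]
After 'lt': [-5, 0, -1, -1, 5, 1]
After 'push -3': [-5, 0, -1, -1, 5, 1, -3]
After 'push 8': [-5, 0, -1, -1, 5, 1, -3, 8]
After 'div': [-5, 0, -1, -1, 5, 1, -1]
After 'push 3': [-5, 0, -1, -1, 5, 1, -1, 3]
After 'push 9': [-5, 0, -1, -1, 5, 1, -1, 3, 9]
After 'mul': [-5, 0, -1, -1, 5, 1, -1, 27]
After 'div': [-5, 0, -1, -1, 5, 1, -1]
After 'push -3': [-5, 0, -1, -1, 5, 1, -1, -3]
After 'push 7': [-5, 0, -1, -1, 5, 1, -1, -3, 7]
After 'gt': [-5, 0, -1, -1, 5, 1, -1, 0]
After 'gt': [-5, 0, -1, -1, 5, 1, 0]

Answer: 0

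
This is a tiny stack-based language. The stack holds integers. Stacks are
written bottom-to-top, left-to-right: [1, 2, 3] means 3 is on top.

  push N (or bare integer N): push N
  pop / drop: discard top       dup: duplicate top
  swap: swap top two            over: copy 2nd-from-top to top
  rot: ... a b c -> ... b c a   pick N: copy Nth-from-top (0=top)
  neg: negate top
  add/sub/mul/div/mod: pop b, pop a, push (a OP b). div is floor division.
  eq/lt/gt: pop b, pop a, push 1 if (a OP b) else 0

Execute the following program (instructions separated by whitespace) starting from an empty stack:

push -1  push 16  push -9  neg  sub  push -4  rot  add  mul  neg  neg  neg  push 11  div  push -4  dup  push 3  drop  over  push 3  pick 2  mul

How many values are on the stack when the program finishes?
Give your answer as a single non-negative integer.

After 'push -1': stack = [-1] (depth 1)
After 'push 16': stack = [-1, 16] (depth 2)
After 'push -9': stack = [-1, 16, -9] (depth 3)
After 'neg': stack = [-1, 16, 9] (depth 3)
After 'sub': stack = [-1, 7] (depth 2)
After 'push -4': stack = [-1, 7, -4] (depth 3)
After 'rot': stack = [7, -4, -1] (depth 3)
After 'add': stack = [7, -5] (depth 2)
After 'mul': stack = [-35] (depth 1)
After 'neg': stack = [35] (depth 1)
  ...
After 'push 11': stack = [35, 11] (depth 2)
After 'div': stack = [3] (depth 1)
After 'push -4': stack = [3, -4] (depth 2)
After 'dup': stack = [3, -4, -4] (depth 3)
After 'push 3': stack = [3, -4, -4, 3] (depth 4)
After 'drop': stack = [3, -4, -4] (depth 3)
After 'over': stack = [3, -4, -4, -4] (depth 4)
After 'push 3': stack = [3, -4, -4, -4, 3] (depth 5)
After 'pick 2': stack = [3, -4, -4, -4, 3, -4] (depth 6)
After 'mul': stack = [3, -4, -4, -4, -12] (depth 5)

Answer: 5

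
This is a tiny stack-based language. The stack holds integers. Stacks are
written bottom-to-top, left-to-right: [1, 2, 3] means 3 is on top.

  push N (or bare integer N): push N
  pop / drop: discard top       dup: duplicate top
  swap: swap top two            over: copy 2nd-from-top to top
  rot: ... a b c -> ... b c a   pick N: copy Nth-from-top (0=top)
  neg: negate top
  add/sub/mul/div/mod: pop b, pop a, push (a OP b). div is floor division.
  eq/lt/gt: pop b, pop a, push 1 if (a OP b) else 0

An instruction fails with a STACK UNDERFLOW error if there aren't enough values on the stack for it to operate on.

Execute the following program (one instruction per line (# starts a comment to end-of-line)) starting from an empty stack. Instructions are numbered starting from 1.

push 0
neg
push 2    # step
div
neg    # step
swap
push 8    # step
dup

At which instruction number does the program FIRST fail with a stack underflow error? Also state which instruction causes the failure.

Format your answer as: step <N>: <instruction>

Answer: step 6: swap

Derivation:
Step 1 ('push 0'): stack = [0], depth = 1
Step 2 ('neg'): stack = [0], depth = 1
Step 3 ('push 2'): stack = [0, 2], depth = 2
Step 4 ('div'): stack = [0], depth = 1
Step 5 ('neg'): stack = [0], depth = 1
Step 6 ('swap'): needs 2 value(s) but depth is 1 — STACK UNDERFLOW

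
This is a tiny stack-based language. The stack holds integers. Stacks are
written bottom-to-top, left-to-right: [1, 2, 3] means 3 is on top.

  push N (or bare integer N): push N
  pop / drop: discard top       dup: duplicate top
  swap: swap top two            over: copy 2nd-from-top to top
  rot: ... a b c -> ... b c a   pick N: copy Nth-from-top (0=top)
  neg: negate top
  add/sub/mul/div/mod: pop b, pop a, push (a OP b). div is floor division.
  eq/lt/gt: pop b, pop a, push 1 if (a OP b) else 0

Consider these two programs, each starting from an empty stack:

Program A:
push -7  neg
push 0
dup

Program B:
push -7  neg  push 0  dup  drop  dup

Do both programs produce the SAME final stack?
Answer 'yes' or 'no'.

Answer: yes

Derivation:
Program A trace:
  After 'push -7': [-7]
  After 'neg': [7]
  After 'push 0': [7, 0]
  After 'dup': [7, 0, 0]
Program A final stack: [7, 0, 0]

Program B trace:
  After 'push -7': [-7]
  After 'neg': [7]
  After 'push 0': [7, 0]
  After 'dup': [7, 0, 0]
  After 'drop': [7, 0]
  After 'dup': [7, 0, 0]
Program B final stack: [7, 0, 0]
Same: yes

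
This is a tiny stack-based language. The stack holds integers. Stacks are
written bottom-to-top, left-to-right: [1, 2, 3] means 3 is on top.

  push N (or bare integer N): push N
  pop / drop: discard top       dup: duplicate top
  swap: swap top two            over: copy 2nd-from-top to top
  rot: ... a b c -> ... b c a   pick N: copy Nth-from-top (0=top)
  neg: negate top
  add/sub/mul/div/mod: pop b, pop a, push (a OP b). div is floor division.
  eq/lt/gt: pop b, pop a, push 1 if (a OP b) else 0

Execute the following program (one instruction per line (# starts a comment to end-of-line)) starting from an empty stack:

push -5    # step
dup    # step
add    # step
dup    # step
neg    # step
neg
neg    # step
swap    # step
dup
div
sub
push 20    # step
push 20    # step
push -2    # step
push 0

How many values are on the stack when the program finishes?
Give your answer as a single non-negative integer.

Answer: 5

Derivation:
After 'push -5': stack = [-5] (depth 1)
After 'dup': stack = [-5, -5] (depth 2)
After 'add': stack = [-10] (depth 1)
After 'dup': stack = [-10, -10] (depth 2)
After 'neg': stack = [-10, 10] (depth 2)
After 'neg': stack = [-10, -10] (depth 2)
After 'neg': stack = [-10, 10] (depth 2)
After 'swap': stack = [10, -10] (depth 2)
After 'dup': stack = [10, -10, -10] (depth 3)
After 'div': stack = [10, 1] (depth 2)
After 'sub': stack = [9] (depth 1)
After 'push 20': stack = [9, 20] (depth 2)
After 'push 20': stack = [9, 20, 20] (depth 3)
After 'push -2': stack = [9, 20, 20, -2] (depth 4)
After 'push 0': stack = [9, 20, 20, -2, 0] (depth 5)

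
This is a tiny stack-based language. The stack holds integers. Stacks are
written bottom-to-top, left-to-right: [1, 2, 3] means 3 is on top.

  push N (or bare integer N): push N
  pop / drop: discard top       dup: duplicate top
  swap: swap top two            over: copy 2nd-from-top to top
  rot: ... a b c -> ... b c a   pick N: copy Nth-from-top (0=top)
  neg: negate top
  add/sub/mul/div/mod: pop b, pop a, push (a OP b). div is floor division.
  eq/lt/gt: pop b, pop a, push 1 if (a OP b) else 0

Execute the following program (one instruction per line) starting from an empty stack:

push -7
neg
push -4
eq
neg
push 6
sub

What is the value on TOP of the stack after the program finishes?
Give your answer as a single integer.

After 'push -7': [-7]
After 'neg': [7]
After 'push -4': [7, -4]
After 'eq': [0]
After 'neg': [0]
After 'push 6': [0, 6]
After 'sub': [-6]

Answer: -6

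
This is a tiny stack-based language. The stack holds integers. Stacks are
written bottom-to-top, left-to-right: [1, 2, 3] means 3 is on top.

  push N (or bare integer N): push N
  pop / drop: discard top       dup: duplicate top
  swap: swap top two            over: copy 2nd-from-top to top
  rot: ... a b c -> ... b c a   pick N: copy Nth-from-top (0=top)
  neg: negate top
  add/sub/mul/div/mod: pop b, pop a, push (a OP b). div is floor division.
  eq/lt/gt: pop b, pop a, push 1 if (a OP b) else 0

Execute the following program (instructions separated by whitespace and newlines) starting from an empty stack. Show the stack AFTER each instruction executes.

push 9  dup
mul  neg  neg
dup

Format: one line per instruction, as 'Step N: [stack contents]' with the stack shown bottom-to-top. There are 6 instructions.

Step 1: [9]
Step 2: [9, 9]
Step 3: [81]
Step 4: [-81]
Step 5: [81]
Step 6: [81, 81]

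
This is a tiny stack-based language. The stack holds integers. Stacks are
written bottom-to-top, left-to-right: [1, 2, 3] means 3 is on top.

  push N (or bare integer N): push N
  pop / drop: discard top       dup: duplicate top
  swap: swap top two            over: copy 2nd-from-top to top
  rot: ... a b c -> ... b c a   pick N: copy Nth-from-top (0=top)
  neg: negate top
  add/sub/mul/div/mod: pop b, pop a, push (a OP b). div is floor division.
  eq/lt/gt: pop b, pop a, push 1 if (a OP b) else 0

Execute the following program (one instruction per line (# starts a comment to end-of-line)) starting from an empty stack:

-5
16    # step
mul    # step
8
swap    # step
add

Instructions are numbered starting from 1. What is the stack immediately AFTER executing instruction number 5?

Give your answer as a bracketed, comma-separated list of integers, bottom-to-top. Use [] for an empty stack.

Answer: [8, -80]

Derivation:
Step 1 ('-5'): [-5]
Step 2 ('16'): [-5, 16]
Step 3 ('mul'): [-80]
Step 4 ('8'): [-80, 8]
Step 5 ('swap'): [8, -80]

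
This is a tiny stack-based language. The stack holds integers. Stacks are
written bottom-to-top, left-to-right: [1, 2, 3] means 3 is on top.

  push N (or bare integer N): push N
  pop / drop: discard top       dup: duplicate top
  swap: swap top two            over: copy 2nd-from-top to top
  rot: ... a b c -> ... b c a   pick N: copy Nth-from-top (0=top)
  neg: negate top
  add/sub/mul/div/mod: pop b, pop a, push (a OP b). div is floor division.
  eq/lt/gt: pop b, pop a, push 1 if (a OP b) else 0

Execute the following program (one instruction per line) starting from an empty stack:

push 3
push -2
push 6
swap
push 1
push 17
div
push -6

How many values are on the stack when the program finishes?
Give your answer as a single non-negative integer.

After 'push 3': stack = [3] (depth 1)
After 'push -2': stack = [3, -2] (depth 2)
After 'push 6': stack = [3, -2, 6] (depth 3)
After 'swap': stack = [3, 6, -2] (depth 3)
After 'push 1': stack = [3, 6, -2, 1] (depth 4)
After 'push 17': stack = [3, 6, -2, 1, 17] (depth 5)
After 'div': stack = [3, 6, -2, 0] (depth 4)
After 'push -6': stack = [3, 6, -2, 0, -6] (depth 5)

Answer: 5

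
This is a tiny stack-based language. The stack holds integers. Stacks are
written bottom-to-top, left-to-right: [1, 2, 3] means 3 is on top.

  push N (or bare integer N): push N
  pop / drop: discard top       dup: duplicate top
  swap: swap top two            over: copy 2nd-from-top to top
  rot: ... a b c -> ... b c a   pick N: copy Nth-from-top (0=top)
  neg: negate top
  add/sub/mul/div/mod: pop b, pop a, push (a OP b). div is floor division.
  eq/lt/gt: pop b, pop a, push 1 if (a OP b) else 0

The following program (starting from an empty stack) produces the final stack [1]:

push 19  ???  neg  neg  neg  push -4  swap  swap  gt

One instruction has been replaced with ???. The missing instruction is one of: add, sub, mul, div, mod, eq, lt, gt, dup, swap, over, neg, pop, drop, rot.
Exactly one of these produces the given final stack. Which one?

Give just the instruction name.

Stack before ???: [19]
Stack after ???:  [-19]
The instruction that transforms [19] -> [-19] is: neg

Answer: neg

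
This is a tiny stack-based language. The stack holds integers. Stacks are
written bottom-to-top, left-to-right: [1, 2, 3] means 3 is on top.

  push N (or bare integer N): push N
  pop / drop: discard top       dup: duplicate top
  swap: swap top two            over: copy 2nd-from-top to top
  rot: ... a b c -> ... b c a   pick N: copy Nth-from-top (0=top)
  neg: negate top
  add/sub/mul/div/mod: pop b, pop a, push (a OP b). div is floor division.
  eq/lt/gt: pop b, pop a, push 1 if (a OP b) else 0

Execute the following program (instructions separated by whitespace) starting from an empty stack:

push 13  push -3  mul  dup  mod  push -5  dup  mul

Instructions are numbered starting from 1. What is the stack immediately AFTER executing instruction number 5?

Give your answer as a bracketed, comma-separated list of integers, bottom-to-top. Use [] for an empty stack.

Answer: [0]

Derivation:
Step 1 ('push 13'): [13]
Step 2 ('push -3'): [13, -3]
Step 3 ('mul'): [-39]
Step 4 ('dup'): [-39, -39]
Step 5 ('mod'): [0]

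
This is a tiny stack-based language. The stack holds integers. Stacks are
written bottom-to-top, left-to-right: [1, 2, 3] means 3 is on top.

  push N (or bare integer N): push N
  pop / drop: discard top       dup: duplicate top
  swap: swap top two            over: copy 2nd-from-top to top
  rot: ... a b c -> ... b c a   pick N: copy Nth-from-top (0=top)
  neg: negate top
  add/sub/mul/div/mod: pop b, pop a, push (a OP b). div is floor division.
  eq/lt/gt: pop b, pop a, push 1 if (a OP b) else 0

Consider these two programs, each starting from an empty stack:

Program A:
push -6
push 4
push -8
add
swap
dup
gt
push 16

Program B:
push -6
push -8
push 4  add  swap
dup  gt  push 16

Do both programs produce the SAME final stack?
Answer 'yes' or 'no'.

Answer: yes

Derivation:
Program A trace:
  After 'push -6': [-6]
  After 'push 4': [-6, 4]
  After 'push -8': [-6, 4, -8]
  After 'add': [-6, -4]
  After 'swap': [-4, -6]
  After 'dup': [-4, -6, -6]
  After 'gt': [-4, 0]
  After 'push 16': [-4, 0, 16]
Program A final stack: [-4, 0, 16]

Program B trace:
  After 'push -6': [-6]
  After 'push -8': [-6, -8]
  After 'push 4': [-6, -8, 4]
  After 'add': [-6, -4]
  After 'swap': [-4, -6]
  After 'dup': [-4, -6, -6]
  After 'gt': [-4, 0]
  After 'push 16': [-4, 0, 16]
Program B final stack: [-4, 0, 16]
Same: yes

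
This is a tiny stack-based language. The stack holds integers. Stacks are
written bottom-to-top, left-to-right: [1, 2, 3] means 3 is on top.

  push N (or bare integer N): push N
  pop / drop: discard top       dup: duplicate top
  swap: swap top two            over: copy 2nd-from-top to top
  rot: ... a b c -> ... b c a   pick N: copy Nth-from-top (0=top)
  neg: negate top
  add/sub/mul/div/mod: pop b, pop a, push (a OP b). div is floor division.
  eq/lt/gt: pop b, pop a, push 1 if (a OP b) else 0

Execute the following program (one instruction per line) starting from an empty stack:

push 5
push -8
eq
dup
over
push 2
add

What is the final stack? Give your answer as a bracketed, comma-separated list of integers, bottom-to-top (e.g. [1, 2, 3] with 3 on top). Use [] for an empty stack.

After 'push 5': [5]
After 'push -8': [5, -8]
After 'eq': [0]
After 'dup': [0, 0]
After 'over': [0, 0, 0]
After 'push 2': [0, 0, 0, 2]
After 'add': [0, 0, 2]

Answer: [0, 0, 2]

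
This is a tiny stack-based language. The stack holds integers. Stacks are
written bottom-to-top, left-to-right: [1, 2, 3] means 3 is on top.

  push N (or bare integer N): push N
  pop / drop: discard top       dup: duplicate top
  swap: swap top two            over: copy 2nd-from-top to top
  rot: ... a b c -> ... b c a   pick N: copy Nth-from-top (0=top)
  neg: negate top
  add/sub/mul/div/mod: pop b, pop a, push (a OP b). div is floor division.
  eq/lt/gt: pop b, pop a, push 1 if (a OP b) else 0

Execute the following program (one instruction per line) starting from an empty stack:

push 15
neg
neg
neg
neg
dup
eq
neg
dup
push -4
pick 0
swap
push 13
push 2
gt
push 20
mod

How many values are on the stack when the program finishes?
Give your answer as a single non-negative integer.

After 'push 15': stack = [15] (depth 1)
After 'neg': stack = [-15] (depth 1)
After 'neg': stack = [15] (depth 1)
After 'neg': stack = [-15] (depth 1)
After 'neg': stack = [15] (depth 1)
After 'dup': stack = [15, 15] (depth 2)
After 'eq': stack = [1] (depth 1)
After 'neg': stack = [-1] (depth 1)
After 'dup': stack = [-1, -1] (depth 2)
After 'push -4': stack = [-1, -1, -4] (depth 3)
After 'pick 0': stack = [-1, -1, -4, -4] (depth 4)
After 'swap': stack = [-1, -1, -4, -4] (depth 4)
After 'push 13': stack = [-1, -1, -4, -4, 13] (depth 5)
After 'push 2': stack = [-1, -1, -4, -4, 13, 2] (depth 6)
After 'gt': stack = [-1, -1, -4, -4, 1] (depth 5)
After 'push 20': stack = [-1, -1, -4, -4, 1, 20] (depth 6)
After 'mod': stack = [-1, -1, -4, -4, 1] (depth 5)

Answer: 5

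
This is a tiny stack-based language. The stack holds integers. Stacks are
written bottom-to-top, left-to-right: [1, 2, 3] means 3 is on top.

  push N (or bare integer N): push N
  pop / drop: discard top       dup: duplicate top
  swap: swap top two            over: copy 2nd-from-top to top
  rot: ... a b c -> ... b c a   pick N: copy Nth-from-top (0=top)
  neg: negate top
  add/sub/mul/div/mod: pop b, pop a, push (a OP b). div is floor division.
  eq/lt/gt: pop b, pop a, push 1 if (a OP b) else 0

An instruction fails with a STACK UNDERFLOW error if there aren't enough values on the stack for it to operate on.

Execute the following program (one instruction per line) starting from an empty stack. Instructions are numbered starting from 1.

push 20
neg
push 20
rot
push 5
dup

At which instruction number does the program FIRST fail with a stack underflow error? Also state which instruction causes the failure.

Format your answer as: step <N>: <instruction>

Answer: step 4: rot

Derivation:
Step 1 ('push 20'): stack = [20], depth = 1
Step 2 ('neg'): stack = [-20], depth = 1
Step 3 ('push 20'): stack = [-20, 20], depth = 2
Step 4 ('rot'): needs 3 value(s) but depth is 2 — STACK UNDERFLOW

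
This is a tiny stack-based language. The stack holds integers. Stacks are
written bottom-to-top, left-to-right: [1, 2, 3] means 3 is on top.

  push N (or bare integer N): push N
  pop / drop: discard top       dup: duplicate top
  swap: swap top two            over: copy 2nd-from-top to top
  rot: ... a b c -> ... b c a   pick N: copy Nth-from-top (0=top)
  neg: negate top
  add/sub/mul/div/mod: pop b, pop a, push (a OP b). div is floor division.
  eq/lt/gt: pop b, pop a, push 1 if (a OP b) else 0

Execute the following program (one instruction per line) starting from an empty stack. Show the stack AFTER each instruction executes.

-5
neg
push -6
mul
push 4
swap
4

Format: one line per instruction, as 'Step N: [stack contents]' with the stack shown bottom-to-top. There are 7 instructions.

Step 1: [-5]
Step 2: [5]
Step 3: [5, -6]
Step 4: [-30]
Step 5: [-30, 4]
Step 6: [4, -30]
Step 7: [4, -30, 4]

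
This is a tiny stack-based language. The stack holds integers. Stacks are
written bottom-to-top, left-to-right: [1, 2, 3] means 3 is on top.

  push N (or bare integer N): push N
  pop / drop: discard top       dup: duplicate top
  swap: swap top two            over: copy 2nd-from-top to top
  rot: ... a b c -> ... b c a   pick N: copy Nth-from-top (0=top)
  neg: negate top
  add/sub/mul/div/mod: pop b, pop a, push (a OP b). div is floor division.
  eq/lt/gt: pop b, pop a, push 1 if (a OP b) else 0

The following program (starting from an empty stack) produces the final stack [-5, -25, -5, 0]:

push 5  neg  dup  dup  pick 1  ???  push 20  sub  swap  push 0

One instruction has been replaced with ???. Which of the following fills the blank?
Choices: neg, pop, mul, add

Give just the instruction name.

Answer: pop

Derivation:
Stack before ???: [-5, -5, -5, -5]
Stack after ???:  [-5, -5, -5]
Checking each choice:
  neg: produces [-5, -5, -15, -5, 0]
  pop: MATCH
  mul: produces [-5, 5, -5, 0]
  add: produces [-5, -30, -5, 0]


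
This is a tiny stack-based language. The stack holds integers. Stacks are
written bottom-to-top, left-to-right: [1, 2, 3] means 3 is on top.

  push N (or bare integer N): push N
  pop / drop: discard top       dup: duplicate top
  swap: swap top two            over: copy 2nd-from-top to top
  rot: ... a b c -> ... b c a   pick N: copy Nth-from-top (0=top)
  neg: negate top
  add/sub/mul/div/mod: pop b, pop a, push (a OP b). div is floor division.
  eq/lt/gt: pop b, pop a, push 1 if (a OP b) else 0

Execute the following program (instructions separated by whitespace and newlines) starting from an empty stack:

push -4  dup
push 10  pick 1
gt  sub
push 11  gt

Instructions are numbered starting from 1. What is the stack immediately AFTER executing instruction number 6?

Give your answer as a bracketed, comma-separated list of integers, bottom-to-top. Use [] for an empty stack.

Step 1 ('push -4'): [-4]
Step 2 ('dup'): [-4, -4]
Step 3 ('push 10'): [-4, -4, 10]
Step 4 ('pick 1'): [-4, -4, 10, -4]
Step 5 ('gt'): [-4, -4, 1]
Step 6 ('sub'): [-4, -5]

Answer: [-4, -5]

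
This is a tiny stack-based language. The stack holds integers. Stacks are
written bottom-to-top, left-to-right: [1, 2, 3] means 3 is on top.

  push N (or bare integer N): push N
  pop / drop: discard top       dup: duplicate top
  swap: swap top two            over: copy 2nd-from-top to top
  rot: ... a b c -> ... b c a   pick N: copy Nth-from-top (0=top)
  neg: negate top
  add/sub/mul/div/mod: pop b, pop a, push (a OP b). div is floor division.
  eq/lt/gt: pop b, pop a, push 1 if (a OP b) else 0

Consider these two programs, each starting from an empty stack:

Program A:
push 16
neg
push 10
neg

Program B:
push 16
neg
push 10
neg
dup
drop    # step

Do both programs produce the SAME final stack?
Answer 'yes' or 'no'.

Answer: yes

Derivation:
Program A trace:
  After 'push 16': [16]
  After 'neg': [-16]
  After 'push 10': [-16, 10]
  After 'neg': [-16, -10]
Program A final stack: [-16, -10]

Program B trace:
  After 'push 16': [16]
  After 'neg': [-16]
  After 'push 10': [-16, 10]
  After 'neg': [-16, -10]
  After 'dup': [-16, -10, -10]
  After 'drop': [-16, -10]
Program B final stack: [-16, -10]
Same: yes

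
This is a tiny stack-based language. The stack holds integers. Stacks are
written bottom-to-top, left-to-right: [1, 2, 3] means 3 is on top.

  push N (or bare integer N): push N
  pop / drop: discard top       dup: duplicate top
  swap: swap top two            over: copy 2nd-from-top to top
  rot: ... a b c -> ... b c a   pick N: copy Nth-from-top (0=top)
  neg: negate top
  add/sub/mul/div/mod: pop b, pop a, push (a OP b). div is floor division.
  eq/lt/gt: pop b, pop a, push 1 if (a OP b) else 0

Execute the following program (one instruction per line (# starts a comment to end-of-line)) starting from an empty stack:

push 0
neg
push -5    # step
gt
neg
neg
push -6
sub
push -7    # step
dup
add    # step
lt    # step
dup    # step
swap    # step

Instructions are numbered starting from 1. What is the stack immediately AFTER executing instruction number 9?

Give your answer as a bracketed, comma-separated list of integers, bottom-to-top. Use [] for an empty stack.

Step 1 ('push 0'): [0]
Step 2 ('neg'): [0]
Step 3 ('push -5'): [0, -5]
Step 4 ('gt'): [1]
Step 5 ('neg'): [-1]
Step 6 ('neg'): [1]
Step 7 ('push -6'): [1, -6]
Step 8 ('sub'): [7]
Step 9 ('push -7'): [7, -7]

Answer: [7, -7]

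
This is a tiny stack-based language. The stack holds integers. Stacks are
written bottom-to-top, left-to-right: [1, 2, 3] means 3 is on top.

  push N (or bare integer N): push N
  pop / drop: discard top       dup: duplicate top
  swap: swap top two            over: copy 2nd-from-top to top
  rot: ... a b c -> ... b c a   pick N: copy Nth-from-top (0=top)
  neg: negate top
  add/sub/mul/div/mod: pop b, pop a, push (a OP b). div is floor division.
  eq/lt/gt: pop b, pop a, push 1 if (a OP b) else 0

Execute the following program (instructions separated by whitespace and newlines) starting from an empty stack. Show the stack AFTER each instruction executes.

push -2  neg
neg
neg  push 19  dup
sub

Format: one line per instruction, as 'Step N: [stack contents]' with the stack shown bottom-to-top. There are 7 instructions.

Step 1: [-2]
Step 2: [2]
Step 3: [-2]
Step 4: [2]
Step 5: [2, 19]
Step 6: [2, 19, 19]
Step 7: [2, 0]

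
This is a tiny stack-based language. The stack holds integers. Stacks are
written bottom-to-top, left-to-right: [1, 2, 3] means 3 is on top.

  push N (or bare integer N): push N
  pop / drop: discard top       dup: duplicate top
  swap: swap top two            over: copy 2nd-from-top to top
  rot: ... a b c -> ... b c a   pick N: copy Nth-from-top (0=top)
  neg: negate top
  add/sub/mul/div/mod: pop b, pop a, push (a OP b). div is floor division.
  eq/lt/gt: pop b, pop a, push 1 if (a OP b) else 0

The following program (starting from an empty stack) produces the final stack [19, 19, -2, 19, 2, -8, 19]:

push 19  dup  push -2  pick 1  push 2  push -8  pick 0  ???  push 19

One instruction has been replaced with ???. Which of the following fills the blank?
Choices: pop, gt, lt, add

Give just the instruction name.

Stack before ???: [19, 19, -2, 19, 2, -8, -8]
Stack after ???:  [19, 19, -2, 19, 2, -8]
Checking each choice:
  pop: MATCH
  gt: produces [19, 19, -2, 19, 2, 0, 19]
  lt: produces [19, 19, -2, 19, 2, 0, 19]
  add: produces [19, 19, -2, 19, 2, -16, 19]


Answer: pop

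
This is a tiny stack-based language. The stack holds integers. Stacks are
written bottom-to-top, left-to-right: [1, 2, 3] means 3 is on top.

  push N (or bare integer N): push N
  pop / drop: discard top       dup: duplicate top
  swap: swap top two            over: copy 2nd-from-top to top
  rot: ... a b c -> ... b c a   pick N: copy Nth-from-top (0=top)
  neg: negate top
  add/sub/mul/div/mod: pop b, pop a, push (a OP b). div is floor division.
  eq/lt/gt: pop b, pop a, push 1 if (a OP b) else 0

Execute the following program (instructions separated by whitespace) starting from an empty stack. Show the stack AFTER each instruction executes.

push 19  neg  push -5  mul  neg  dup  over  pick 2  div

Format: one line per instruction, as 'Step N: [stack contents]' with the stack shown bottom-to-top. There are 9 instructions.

Step 1: [19]
Step 2: [-19]
Step 3: [-19, -5]
Step 4: [95]
Step 5: [-95]
Step 6: [-95, -95]
Step 7: [-95, -95, -95]
Step 8: [-95, -95, -95, -95]
Step 9: [-95, -95, 1]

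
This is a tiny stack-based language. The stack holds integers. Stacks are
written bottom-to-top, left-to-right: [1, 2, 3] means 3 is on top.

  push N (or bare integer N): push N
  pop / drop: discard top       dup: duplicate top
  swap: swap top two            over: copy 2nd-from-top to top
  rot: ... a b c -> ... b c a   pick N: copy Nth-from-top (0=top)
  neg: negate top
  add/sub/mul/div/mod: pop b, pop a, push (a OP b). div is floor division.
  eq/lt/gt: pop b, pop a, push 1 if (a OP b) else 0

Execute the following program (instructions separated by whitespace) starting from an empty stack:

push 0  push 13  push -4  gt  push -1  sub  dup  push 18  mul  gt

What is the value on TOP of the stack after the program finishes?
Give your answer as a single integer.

Answer: 0

Derivation:
After 'push 0': [0]
After 'push 13': [0, 13]
After 'push -4': [0, 13, -4]
After 'gt': [0, 1]
After 'push -1': [0, 1, -1]
After 'sub': [0, 2]
After 'dup': [0, 2, 2]
After 'push 18': [0, 2, 2, 18]
After 'mul': [0, 2, 36]
After 'gt': [0, 0]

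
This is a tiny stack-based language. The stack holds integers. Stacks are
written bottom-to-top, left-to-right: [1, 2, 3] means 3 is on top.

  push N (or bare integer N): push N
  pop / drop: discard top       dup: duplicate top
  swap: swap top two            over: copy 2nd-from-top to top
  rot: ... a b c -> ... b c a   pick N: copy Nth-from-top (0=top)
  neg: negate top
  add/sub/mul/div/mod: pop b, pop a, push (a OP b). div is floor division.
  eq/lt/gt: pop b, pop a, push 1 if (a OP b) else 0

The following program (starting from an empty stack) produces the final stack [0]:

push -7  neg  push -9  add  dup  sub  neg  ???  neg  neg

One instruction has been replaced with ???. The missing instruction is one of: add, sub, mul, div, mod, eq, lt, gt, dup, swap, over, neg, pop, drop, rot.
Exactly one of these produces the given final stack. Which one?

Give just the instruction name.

Answer: neg

Derivation:
Stack before ???: [0]
Stack after ???:  [0]
The instruction that transforms [0] -> [0] is: neg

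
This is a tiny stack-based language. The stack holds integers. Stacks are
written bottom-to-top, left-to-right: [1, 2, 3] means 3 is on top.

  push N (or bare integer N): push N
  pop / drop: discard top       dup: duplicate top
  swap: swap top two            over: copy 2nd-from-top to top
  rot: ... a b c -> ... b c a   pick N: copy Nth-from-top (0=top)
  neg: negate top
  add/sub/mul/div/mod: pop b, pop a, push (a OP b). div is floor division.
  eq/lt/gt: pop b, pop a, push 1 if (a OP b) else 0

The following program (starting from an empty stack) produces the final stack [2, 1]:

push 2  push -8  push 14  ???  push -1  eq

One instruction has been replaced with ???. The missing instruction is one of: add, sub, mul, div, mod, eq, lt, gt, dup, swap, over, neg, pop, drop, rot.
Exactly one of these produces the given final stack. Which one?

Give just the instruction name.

Answer: div

Derivation:
Stack before ???: [2, -8, 14]
Stack after ???:  [2, -1]
The instruction that transforms [2, -8, 14] -> [2, -1] is: div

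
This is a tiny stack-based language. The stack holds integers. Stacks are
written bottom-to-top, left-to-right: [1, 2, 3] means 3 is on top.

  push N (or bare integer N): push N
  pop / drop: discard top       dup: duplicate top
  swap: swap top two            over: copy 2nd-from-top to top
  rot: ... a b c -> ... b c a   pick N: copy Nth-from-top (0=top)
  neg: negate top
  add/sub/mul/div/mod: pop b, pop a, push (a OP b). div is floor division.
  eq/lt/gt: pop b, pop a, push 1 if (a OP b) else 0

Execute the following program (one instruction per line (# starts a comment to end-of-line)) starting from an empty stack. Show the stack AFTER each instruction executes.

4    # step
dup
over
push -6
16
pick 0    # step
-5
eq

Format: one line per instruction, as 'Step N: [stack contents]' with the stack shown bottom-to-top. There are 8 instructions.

Step 1: [4]
Step 2: [4, 4]
Step 3: [4, 4, 4]
Step 4: [4, 4, 4, -6]
Step 5: [4, 4, 4, -6, 16]
Step 6: [4, 4, 4, -6, 16, 16]
Step 7: [4, 4, 4, -6, 16, 16, -5]
Step 8: [4, 4, 4, -6, 16, 0]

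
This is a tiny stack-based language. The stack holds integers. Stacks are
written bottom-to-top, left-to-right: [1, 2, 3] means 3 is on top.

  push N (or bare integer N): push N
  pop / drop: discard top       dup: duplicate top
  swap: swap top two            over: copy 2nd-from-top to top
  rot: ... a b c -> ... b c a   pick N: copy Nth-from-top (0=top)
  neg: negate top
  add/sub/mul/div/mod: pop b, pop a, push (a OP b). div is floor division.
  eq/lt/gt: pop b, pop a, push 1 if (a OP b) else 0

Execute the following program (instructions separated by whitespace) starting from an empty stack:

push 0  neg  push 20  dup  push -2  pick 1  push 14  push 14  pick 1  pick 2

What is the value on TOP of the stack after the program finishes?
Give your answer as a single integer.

After 'push 0': [0]
After 'neg': [0]
After 'push 20': [0, 20]
After 'dup': [0, 20, 20]
After 'push -2': [0, 20, 20, -2]
After 'pick 1': [0, 20, 20, -2, 20]
After 'push 14': [0, 20, 20, -2, 20, 14]
After 'push 14': [0, 20, 20, -2, 20, 14, 14]
After 'pick 1': [0, 20, 20, -2, 20, 14, 14, 14]
After 'pick 2': [0, 20, 20, -2, 20, 14, 14, 14, 14]

Answer: 14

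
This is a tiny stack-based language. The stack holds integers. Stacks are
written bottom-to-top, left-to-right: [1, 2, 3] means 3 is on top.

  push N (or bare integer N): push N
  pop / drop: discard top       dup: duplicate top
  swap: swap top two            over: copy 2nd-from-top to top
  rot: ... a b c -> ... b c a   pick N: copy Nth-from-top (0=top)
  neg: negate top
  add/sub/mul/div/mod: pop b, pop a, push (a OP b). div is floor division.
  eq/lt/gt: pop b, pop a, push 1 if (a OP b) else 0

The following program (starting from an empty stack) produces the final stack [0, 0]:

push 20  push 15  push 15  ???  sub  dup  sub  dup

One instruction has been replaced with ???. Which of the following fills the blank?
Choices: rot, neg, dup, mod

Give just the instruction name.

Answer: mod

Derivation:
Stack before ???: [20, 15, 15]
Stack after ???:  [20, 0]
Checking each choice:
  rot: produces [15, 0, 0]
  neg: produces [20, 0, 0]
  dup: produces [20, 15, 0, 0]
  mod: MATCH


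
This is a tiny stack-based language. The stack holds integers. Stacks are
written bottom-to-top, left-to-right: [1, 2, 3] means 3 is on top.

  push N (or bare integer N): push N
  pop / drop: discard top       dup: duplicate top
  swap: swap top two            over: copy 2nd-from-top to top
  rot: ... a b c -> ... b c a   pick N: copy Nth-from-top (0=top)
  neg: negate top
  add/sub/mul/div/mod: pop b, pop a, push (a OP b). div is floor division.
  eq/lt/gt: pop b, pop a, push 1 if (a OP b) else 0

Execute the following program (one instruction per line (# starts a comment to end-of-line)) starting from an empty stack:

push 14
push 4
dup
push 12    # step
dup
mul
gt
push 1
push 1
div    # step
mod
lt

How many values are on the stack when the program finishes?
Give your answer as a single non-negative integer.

Answer: 2

Derivation:
After 'push 14': stack = [14] (depth 1)
After 'push 4': stack = [14, 4] (depth 2)
After 'dup': stack = [14, 4, 4] (depth 3)
After 'push 12': stack = [14, 4, 4, 12] (depth 4)
After 'dup': stack = [14, 4, 4, 12, 12] (depth 5)
After 'mul': stack = [14, 4, 4, 144] (depth 4)
After 'gt': stack = [14, 4, 0] (depth 3)
After 'push 1': stack = [14, 4, 0, 1] (depth 4)
After 'push 1': stack = [14, 4, 0, 1, 1] (depth 5)
After 'div': stack = [14, 4, 0, 1] (depth 4)
After 'mod': stack = [14, 4, 0] (depth 3)
After 'lt': stack = [14, 0] (depth 2)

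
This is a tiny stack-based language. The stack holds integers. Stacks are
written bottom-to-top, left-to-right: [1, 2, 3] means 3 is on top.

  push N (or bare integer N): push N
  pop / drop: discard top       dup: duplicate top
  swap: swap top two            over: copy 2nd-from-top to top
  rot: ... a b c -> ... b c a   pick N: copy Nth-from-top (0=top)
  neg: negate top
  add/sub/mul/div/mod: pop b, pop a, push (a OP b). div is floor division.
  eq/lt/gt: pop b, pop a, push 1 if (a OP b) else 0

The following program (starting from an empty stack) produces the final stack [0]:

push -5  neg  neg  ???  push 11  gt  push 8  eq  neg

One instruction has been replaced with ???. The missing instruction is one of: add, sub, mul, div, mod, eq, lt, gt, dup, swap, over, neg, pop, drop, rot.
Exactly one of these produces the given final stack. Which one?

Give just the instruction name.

Stack before ???: [-5]
Stack after ???:  [5]
The instruction that transforms [-5] -> [5] is: neg

Answer: neg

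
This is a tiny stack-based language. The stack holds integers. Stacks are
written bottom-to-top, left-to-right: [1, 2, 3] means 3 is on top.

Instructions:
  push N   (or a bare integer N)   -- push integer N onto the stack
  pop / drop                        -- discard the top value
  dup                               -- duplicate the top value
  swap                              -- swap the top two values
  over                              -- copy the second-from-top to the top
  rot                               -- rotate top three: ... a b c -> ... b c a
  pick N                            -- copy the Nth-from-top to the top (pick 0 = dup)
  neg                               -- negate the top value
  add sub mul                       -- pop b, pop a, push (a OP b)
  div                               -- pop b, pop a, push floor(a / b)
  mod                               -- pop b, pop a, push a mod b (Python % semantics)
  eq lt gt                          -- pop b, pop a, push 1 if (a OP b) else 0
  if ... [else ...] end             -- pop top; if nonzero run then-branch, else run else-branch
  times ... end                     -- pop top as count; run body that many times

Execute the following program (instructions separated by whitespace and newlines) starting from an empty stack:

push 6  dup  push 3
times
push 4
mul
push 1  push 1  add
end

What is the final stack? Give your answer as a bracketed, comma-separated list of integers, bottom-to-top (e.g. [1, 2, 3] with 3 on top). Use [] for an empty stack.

Answer: [6, 24, 8, 8, 2]

Derivation:
After 'push 6': [6]
After 'dup': [6, 6]
After 'push 3': [6, 6, 3]
After 'times': [6, 6]
After 'push 4': [6, 6, 4]
After 'mul': [6, 24]
After 'push 1': [6, 24, 1]
After 'push 1': [6, 24, 1, 1]
After 'add': [6, 24, 2]
After 'push 4': [6, 24, 2, 4]
After 'mul': [6, 24, 8]
After 'push 1': [6, 24, 8, 1]
After 'push 1': [6, 24, 8, 1, 1]
After 'add': [6, 24, 8, 2]
After 'push 4': [6, 24, 8, 2, 4]
After 'mul': [6, 24, 8, 8]
After 'push 1': [6, 24, 8, 8, 1]
After 'push 1': [6, 24, 8, 8, 1, 1]
After 'add': [6, 24, 8, 8, 2]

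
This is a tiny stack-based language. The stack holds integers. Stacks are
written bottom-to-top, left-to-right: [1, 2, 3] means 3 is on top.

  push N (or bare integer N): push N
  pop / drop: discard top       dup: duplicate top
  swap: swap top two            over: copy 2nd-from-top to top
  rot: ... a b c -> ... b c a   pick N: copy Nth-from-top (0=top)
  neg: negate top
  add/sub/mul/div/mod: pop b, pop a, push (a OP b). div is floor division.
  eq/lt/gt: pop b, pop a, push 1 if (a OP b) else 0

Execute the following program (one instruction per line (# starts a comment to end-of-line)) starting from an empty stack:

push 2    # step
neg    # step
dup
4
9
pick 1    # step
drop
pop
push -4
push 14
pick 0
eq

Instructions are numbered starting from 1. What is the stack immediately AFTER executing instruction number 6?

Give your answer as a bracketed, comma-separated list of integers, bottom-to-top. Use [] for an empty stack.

Answer: [-2, -2, 4, 9, 4]

Derivation:
Step 1 ('push 2'): [2]
Step 2 ('neg'): [-2]
Step 3 ('dup'): [-2, -2]
Step 4 ('4'): [-2, -2, 4]
Step 5 ('9'): [-2, -2, 4, 9]
Step 6 ('pick 1'): [-2, -2, 4, 9, 4]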